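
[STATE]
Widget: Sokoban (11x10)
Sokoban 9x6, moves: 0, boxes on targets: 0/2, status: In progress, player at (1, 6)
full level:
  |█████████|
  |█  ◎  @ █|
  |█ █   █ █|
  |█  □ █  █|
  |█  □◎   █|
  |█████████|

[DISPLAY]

█████████  
█  ◎  @ █  
█ █   █ █  
█  □ █  █  
█  □◎   █  
█████████  
Moves: 0  0
           
           
           


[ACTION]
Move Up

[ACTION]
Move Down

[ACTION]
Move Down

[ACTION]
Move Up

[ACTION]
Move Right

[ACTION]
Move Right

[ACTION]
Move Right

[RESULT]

█████████  
█  ◎   @█  
█ █   █ █  
█  □ █  █  
█  □◎   █  
█████████  
Moves: 1  0
           
           
           


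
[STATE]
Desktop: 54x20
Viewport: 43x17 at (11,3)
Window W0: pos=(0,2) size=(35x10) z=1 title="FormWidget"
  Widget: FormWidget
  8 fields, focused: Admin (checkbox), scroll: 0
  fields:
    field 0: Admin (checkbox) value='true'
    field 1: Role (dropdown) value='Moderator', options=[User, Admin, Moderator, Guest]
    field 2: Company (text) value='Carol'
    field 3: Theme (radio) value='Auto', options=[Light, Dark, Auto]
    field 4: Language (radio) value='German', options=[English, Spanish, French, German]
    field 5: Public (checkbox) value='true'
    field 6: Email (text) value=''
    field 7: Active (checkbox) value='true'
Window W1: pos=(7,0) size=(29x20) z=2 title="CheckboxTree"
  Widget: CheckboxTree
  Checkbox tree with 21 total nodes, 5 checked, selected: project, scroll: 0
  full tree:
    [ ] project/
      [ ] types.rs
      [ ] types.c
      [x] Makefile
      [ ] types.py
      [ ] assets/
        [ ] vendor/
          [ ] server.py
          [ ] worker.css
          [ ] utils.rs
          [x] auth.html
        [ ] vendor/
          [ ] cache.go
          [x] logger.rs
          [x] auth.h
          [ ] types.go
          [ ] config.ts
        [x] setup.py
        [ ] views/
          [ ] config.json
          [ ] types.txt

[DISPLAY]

] project/              ┃                  
[ ] types.rs            ┃                  
[ ] types.c             ┃                  
[x] Makefile            ┃                  
[ ] types.py            ┃                  
[-] assets/             ┃                  
  [-] vendor/           ┃                  
    [ ] server.py       ┃                  
    [ ] worker.css      ┃                  
    [ ] utils.rs        ┃                  
    [x] auth.html       ┃                  
  [-] vendor/           ┃                  
    [ ] cache.go        ┃                  
    [x] logger.rs       ┃                  
    [x] auth.h          ┃                  
    [ ] types.go        ┃                  
━━━━━━━━━━━━━━━━━━━━━━━━┛                  


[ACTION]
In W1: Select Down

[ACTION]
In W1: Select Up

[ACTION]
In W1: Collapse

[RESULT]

] project/              ┃                  
                        ┃                  
                        ┃                  
                        ┃                  
                        ┃                  
                        ┃                  
                        ┃                  
                        ┃                  
                        ┃                  
                        ┃                  
                        ┃                  
                        ┃                  
                        ┃                  
                        ┃                  
                        ┃                  
                        ┃                  
━━━━━━━━━━━━━━━━━━━━━━━━┛                  


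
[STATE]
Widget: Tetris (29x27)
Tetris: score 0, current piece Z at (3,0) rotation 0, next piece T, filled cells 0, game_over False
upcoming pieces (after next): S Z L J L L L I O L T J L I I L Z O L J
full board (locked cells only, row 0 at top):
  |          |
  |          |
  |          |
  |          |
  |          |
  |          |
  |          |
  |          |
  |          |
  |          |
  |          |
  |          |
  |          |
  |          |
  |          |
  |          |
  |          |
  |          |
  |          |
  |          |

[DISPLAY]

   ▓▓     │Next:             
    ▓▓    │ ▒                
          │▒▒▒               
          │                  
          │                  
          │                  
          │Score:            
          │0                 
          │                  
          │                  
          │                  
          │                  
          │                  
          │                  
          │                  
          │                  
          │                  
          │                  
          │                  
          │                  
          │                  
          │                  
          │                  
          │                  
          │                  
          │                  
          │                  


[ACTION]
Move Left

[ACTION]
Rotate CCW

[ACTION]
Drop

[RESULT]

          │Next:             
   ▓      │ ▒                
  ▓▓      │▒▒▒               
  ▓       │                  
          │                  
          │                  
          │Score:            
          │0                 
          │                  
          │                  
          │                  
          │                  
          │                  
          │                  
          │                  
          │                  
          │                  
          │                  
          │                  
          │                  
          │                  
          │                  
          │                  
          │                  
          │                  
          │                  
          │                  


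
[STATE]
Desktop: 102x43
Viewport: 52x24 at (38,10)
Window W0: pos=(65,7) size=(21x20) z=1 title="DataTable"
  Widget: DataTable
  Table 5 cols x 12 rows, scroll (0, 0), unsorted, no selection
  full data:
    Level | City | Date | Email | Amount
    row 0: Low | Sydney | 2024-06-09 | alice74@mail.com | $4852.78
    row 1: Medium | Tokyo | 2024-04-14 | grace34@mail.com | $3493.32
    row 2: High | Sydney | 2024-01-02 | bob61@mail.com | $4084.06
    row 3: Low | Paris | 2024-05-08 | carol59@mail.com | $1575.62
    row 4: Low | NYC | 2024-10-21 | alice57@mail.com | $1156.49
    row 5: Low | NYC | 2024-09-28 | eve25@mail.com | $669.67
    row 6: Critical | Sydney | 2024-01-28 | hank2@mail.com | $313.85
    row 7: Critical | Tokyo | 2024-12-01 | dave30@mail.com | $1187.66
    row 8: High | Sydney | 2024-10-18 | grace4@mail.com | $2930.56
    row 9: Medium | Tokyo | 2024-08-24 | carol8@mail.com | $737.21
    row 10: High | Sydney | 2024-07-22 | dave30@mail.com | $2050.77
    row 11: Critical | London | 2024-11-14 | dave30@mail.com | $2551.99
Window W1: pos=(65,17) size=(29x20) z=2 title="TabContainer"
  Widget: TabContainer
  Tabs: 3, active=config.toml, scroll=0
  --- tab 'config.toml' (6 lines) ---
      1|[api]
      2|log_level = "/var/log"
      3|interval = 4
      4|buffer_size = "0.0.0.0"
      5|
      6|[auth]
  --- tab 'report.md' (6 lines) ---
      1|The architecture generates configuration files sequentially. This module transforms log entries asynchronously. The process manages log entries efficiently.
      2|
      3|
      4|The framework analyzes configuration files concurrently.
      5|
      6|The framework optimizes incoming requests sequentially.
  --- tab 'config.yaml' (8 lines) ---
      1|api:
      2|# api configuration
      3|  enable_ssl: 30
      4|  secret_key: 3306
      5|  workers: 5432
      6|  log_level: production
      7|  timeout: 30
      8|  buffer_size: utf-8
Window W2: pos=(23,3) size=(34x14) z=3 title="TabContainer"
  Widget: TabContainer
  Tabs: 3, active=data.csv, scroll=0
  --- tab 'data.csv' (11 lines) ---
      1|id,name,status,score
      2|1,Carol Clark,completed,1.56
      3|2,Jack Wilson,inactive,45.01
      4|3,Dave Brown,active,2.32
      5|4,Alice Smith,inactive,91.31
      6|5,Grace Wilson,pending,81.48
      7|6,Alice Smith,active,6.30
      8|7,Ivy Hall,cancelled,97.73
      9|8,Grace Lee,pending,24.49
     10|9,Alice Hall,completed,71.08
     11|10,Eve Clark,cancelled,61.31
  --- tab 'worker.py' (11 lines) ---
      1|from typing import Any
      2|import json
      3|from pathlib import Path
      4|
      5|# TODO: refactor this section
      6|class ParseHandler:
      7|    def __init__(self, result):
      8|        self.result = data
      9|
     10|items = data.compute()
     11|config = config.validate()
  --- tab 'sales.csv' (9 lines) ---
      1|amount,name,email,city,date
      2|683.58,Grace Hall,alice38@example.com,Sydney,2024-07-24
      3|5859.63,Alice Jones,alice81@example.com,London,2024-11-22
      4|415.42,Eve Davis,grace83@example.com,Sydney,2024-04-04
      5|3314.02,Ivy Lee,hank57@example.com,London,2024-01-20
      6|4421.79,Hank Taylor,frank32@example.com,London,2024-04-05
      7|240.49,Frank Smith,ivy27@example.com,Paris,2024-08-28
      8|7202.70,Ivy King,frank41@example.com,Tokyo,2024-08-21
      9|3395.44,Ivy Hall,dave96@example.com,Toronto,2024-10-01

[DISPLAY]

inactive,45.01    ┃        ┃Level   │City  │Dat┃    
ctive,2.32        ┃        ┃────────┼──────┼───┃    
inactive,91.31    ┃        ┃Low     │Sydney│202┃    
,pending,81.48    ┃        ┃Medium  │Tokyo │202┃    
active,6.30       ┃        ┃High    │Sydney│202┃    
celled,97.73      ┃        ┃Low     │Paris │202┃    
━━━━━━━━━━━━━━━━━━┛        ┃Low     │NYC   │202┃    
                           ┏━━━━━━━━━━━━━━━━━━━━━━━━
                           ┃ TabContainer           
                           ┠────────────────────────
                           ┃[config.toml]│ report.md
                           ┃────────────────────────
                           ┃[api]                   
                           ┃log_level = "/var/log"  
                           ┃interval = 4            
                           ┃buffer_size = "0.0.0.0" 
                           ┃                        
                           ┃[auth]                  
                           ┃                        
                           ┃                        
                           ┃                        
                           ┃                        
                           ┃                        
                           ┃                        


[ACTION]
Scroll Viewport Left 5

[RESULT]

lson,inactive,45.01    ┃        ┃Level   │City  │Dat
own,active,2.32        ┃        ┃────────┼──────┼───
mith,inactive,91.31    ┃        ┃Low     │Sydney│202
ilson,pending,81.48    ┃        ┃Medium  │Tokyo │202
mith,active,6.30       ┃        ┃High    │Sydney│202
l,cancelled,97.73      ┃        ┃Low     │Paris │202
━━━━━━━━━━━━━━━━━━━━━━━┛        ┃Low     │NYC   │202
                                ┏━━━━━━━━━━━━━━━━━━━
                                ┃ TabContainer      
                                ┠───────────────────
                                ┃[config.toml]│ repo
                                ┃───────────────────
                                ┃[api]              
                                ┃log_level = "/var/l
                                ┃interval = 4       
                                ┃buffer_size = "0.0.
                                ┃                   
                                ┃[auth]             
                                ┃                   
                                ┃                   
                                ┃                   
                                ┃                   
                                ┃                   
                                ┃                   


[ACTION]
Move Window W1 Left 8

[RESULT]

lson,inactive,45.01    ┃        ┃Level   │City  │Dat
own,active,2.32        ┃        ┃────────┼──────┼───
mith,inactive,91.31    ┃        ┃Low     │Sydney│202
ilson,pending,81.48    ┃        ┃Medium  │Tokyo │202
mith,active,6.30       ┃        ┃High    │Sydney│202
l,cancelled,97.73      ┃        ┃Low     │Paris │202
━━━━━━━━━━━━━━━━━━━━━━━┛        ┃Low     │NYC   │202
                        ┏━━━━━━━━━━━━━━━━━━━━━━━━━━━
                        ┃ TabContainer              
                        ┠───────────────────────────
                        ┃[config.toml]│ report.md │ 
                        ┃───────────────────────────
                        ┃[api]                      
                        ┃log_level = "/var/log"     
                        ┃interval = 4               
                        ┃buffer_size = "0.0.0.0"    
                        ┃                           
                        ┃[auth]                     
                        ┃                           
                        ┃                           
                        ┃                           
                        ┃                           
                        ┃                           
                        ┃                           


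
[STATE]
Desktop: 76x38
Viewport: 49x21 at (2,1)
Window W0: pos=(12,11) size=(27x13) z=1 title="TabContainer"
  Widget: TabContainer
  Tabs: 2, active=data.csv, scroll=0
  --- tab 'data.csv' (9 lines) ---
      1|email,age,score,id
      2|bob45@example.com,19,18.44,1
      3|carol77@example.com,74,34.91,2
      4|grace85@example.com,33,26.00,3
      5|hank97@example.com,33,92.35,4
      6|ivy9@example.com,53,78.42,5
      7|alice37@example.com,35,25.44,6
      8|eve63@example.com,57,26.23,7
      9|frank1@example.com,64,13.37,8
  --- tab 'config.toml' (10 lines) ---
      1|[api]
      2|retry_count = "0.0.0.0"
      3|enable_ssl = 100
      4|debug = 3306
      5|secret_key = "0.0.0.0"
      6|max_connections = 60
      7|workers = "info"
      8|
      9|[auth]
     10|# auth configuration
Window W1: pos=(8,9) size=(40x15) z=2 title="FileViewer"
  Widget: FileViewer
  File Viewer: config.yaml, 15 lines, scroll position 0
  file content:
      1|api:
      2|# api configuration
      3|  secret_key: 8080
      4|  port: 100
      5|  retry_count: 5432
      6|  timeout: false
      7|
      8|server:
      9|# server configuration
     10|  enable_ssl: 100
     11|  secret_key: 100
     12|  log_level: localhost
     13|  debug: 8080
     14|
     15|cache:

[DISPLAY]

                                                 
                                                 
                                                 
                                                 
                                                 
                                                 
                                                 
                                                 
      ┏━━━━━━━━━━━━━━━━━━━━━━━━━━━━━━━━━━━━━━┓   
      ┃ FileViewer                           ┃   
      ┠──────────────────────────────────────┨   
      ┃api:                                 ▲┃   
      ┃# api configuration                  █┃   
      ┃  secret_key: 8080                   ░┃   
      ┃  port: 100                          ░┃   
      ┃  retry_count: 5432                  ░┃   
      ┃  timeout: false                     ░┃   
      ┃                                     ░┃   
      ┃server:                              ░┃   
      ┃# server configuration               ░┃   
      ┃  enable_ssl: 100                    ░┃   


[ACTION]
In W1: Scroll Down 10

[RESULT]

                                                 
                                                 
                                                 
                                                 
                                                 
                                                 
                                                 
                                                 
      ┏━━━━━━━━━━━━━━━━━━━━━━━━━━━━━━━━━━━━━━┓   
      ┃ FileViewer                           ┃   
      ┠──────────────────────────────────────┨   
      ┃  retry_count: 5432                  ▲┃   
      ┃  timeout: false                     ░┃   
      ┃                                     ░┃   
      ┃server:                              ░┃   
      ┃# server configuration               ░┃   
      ┃  enable_ssl: 100                    ░┃   
      ┃  secret_key: 100                    ░┃   
      ┃  log_level: localhost               ░┃   
      ┃  debug: 8080                        ░┃   
      ┃                                     █┃   


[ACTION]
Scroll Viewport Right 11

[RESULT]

                                                 
                                                 
                                                 
                                                 
                                                 
                                                 
                                                 
                                                 
━━━━━━━━━━━━━━━━━━━━━━━━━━━━━━━━━━┓              
eViewer                           ┃              
──────────────────────────────────┨              
try_count: 5432                  ▲┃              
meout: false                     ░┃              
                                 ░┃              
er:                              ░┃              
rver configuration               ░┃              
able_ssl: 100                    ░┃              
cret_key: 100                    ░┃              
g_level: localhost               ░┃              
bug: 8080                        ░┃              
                                 █┃              


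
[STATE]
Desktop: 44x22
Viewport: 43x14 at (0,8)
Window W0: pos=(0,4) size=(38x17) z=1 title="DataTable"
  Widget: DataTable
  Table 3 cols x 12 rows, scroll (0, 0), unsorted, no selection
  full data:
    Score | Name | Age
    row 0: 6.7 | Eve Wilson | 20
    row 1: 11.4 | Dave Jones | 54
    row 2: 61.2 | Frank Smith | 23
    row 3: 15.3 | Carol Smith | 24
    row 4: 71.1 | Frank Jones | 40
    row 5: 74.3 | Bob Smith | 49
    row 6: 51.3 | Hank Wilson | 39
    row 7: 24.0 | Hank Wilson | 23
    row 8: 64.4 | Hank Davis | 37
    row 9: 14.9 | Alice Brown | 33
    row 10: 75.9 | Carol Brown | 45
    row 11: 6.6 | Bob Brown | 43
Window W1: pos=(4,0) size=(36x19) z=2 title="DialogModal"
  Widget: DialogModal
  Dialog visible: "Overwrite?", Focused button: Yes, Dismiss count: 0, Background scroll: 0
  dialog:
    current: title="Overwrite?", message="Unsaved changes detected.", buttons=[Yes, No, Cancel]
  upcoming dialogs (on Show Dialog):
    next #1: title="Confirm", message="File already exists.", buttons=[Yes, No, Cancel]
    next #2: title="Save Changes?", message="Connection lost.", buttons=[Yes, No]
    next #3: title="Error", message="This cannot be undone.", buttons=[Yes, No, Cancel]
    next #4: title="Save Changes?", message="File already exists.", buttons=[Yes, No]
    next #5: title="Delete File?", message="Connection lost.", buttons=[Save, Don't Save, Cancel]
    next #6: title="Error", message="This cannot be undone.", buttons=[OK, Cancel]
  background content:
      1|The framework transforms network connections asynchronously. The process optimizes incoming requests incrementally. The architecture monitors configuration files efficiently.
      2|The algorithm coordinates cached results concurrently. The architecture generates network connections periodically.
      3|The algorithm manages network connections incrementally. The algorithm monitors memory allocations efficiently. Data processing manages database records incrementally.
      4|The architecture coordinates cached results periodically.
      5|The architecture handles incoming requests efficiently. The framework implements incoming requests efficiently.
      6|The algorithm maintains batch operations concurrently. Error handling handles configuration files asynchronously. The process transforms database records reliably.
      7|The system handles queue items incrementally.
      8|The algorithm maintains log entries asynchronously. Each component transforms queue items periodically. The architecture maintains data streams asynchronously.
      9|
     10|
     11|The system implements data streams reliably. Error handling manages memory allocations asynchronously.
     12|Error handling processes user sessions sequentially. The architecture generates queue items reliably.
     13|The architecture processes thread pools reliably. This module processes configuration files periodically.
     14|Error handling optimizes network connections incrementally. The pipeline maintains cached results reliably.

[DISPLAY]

┃───┃Th┌───────────────────────────┐per┃   
┃6.7┃Th│         Overwrite?        │inc┃   
┃11.┃Th│ Unsaved changes detected. │rie┃   
┃61.┃  │    [Yes]  No   Cancel     │   ┃   
┃15.┃  └───────────────────────────┘   ┃   
┃71.┃The system implements data streams┃   
┃74.┃Error handling processes user sess┃   
┃51.┃The architecture processes thread ┃   
┃24.┃Error handling optimizes network c┃   
┃64.┃                                  ┃   
┃14.┗━━━━━━━━━━━━━━━━━━━━━━━━━━━━━━━━━━┛   
┃75.9 │Carol Brown│45                ┃     
┗━━━━━━━━━━━━━━━━━━━━━━━━━━━━━━━━━━━━┛     
                                           


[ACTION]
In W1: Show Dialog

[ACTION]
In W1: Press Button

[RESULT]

┃───┃The algorithm maintains batch oper┃   
┃6.7┃The system handles queue items inc┃   
┃11.┃The algorithm maintains log entrie┃   
┃61.┃                                  ┃   
┃15.┃                                  ┃   
┃71.┃The system implements data streams┃   
┃74.┃Error handling processes user sess┃   
┃51.┃The architecture processes thread ┃   
┃24.┃Error handling optimizes network c┃   
┃64.┃                                  ┃   
┃14.┗━━━━━━━━━━━━━━━━━━━━━━━━━━━━━━━━━━┛   
┃75.9 │Carol Brown│45                ┃     
┗━━━━━━━━━━━━━━━━━━━━━━━━━━━━━━━━━━━━┛     
                                           


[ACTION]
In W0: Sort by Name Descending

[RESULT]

┃───┃The algorithm maintains batch oper┃   
┃51.┃The system handles queue items inc┃   
┃24.┃The algorithm maintains log entrie┃   
┃64.┃                                  ┃   
┃61.┃                                  ┃   
┃71.┃The system implements data streams┃   
┃6.7┃Error handling processes user sess┃   
┃11.┃The architecture processes thread ┃   
┃15.┃Error handling optimizes network c┃   
┃75.┃                                  ┃   
┃74.┗━━━━━━━━━━━━━━━━━━━━━━━━━━━━━━━━━━┛   
┃6.6  │Bob Brown  │43                ┃     
┗━━━━━━━━━━━━━━━━━━━━━━━━━━━━━━━━━━━━┛     
                                           


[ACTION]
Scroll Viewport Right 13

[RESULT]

───┃The algorithm maintains batch oper┃    
51.┃The system handles queue items inc┃    
24.┃The algorithm maintains log entrie┃    
64.┃                                  ┃    
61.┃                                  ┃    
71.┃The system implements data streams┃    
6.7┃Error handling processes user sess┃    
11.┃The architecture processes thread ┃    
15.┃Error handling optimizes network c┃    
75.┃                                  ┃    
74.┗━━━━━━━━━━━━━━━━━━━━━━━━━━━━━━━━━━┛    
6.6  │Bob Brown  │43                ┃      
━━━━━━━━━━━━━━━━━━━━━━━━━━━━━━━━━━━━┛      
                                           


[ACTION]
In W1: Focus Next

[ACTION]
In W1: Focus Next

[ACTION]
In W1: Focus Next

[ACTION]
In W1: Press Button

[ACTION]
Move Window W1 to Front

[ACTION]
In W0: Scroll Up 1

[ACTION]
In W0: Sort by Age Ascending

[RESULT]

───┃The algorithm maintains batch oper┃    
6.7┃The system handles queue items inc┃    
24.┃The algorithm maintains log entrie┃    
61.┃                                  ┃    
15.┃                                  ┃    
14.┃The system implements data streams┃    
64.┃Error handling processes user sess┃    
51.┃The architecture processes thread ┃    
71.┃Error handling optimizes network c┃    
6.6┃                                  ┃    
75.┗━━━━━━━━━━━━━━━━━━━━━━━━━━━━━━━━━━┛    
74.3 │Bob Smith  │49                ┃      
━━━━━━━━━━━━━━━━━━━━━━━━━━━━━━━━━━━━┛      
                                           


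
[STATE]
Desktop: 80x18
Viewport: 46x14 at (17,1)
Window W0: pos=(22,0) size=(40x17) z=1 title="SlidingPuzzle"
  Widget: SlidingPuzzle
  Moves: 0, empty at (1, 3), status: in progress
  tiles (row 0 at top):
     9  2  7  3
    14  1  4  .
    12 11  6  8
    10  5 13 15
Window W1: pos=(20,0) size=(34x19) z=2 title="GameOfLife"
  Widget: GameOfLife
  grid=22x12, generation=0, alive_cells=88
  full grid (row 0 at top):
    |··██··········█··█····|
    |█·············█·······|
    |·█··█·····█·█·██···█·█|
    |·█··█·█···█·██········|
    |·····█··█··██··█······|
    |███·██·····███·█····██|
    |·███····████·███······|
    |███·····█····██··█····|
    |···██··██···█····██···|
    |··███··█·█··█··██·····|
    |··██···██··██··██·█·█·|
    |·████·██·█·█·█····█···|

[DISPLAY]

   ┃ GameOfLife                     ┃       ┃ 
   ┠────────────────────────────────┨───────┨ 
   ┃Gen: 0                          ┃       ┃ 
   ┃··██··········█··█····          ┃       ┃ 
   ┃█·············█·······          ┃       ┃ 
   ┃·█··█·····█·█·██···█·█          ┃       ┃ 
   ┃·█··█·█···█·██········          ┃       ┃ 
   ┃·····█··█··██··█······          ┃       ┃ 
   ┃███·██·····███·█····██          ┃       ┃ 
   ┃·███····████·███······          ┃       ┃ 
   ┃███·····█····██··█····          ┃       ┃ 
   ┃···██··██···█····██···          ┃       ┃ 
   ┃··███··█·█··█··██·····          ┃       ┃ 
   ┃··██···██··██··██·█·█·          ┃       ┃ 


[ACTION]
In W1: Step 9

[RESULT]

   ┃ GameOfLife                     ┃       ┃ 
   ┠────────────────────────────────┨───────┨ 
   ┃Gen: 9                          ┃       ┃ 
   ┃···············██·····          ┃       ┃ 
   ┃···············██·····          ┃       ┃ 
   ┃·········██···········          ┃       ┃ 
   ┃········█·············          ┃       ┃ 
   ┃·········█·█··········          ┃       ┃ 
   ┃······················          ┃       ┃ 
   ┃············██········          ┃       ┃ 
   ┃·······█··············          ┃       ┃ 
   ┃·······██···██····███·          ┃       ┃ 
   ┃···········██··███··█·          ┃       ┃ 
   ┃···········██·█·····█·          ┃       ┃ 


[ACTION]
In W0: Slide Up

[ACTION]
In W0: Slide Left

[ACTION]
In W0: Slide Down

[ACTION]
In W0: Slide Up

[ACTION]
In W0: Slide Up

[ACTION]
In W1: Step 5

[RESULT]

   ┃ GameOfLife                     ┃       ┃ 
   ┠────────────────────────────────┨───────┨ 
   ┃Gen: 14                         ┃       ┃ 
   ┃···············██·····          ┃       ┃ 
   ┃···············██·····          ┃       ┃ 
   ┃······················          ┃       ┃ 
   ┃······················          ┃       ┃ 
   ┃······················          ┃       ┃ 
   ┃······················          ┃       ┃ 
   ┃············█·········          ┃       ┃ 
   ┃·······██··█·█········          ┃       ┃ 
   ┃·······████·········██          ┃       ┃ 
   ┃··········█·████·····█          ┃       ┃ 
   ┃··········██···█·····█          ┃       ┃ 


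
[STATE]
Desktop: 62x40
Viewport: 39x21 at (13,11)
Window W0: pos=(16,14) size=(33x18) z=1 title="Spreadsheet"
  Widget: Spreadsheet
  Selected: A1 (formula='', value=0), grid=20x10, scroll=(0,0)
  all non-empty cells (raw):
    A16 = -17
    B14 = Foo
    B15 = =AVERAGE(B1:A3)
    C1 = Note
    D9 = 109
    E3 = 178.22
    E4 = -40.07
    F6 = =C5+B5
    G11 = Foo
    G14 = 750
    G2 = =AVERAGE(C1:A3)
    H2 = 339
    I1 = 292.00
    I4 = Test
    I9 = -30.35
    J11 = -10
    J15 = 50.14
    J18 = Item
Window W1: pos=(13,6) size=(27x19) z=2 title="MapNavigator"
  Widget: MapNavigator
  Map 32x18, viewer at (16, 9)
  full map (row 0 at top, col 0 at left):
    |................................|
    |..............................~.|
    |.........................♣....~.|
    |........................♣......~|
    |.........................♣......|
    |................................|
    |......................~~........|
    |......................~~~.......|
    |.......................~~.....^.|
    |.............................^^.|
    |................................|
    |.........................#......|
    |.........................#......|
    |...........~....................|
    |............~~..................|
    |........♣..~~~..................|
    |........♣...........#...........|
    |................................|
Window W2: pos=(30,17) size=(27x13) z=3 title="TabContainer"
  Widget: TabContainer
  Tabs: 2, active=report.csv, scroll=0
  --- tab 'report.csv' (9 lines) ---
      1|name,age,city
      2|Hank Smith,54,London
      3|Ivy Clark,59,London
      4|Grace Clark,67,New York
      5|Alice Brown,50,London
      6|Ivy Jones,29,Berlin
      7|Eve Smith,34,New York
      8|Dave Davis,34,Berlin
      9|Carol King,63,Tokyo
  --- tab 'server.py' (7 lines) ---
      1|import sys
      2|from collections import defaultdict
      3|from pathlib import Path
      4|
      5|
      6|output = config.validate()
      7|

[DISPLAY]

┃.....................♣...┃            
┃.........................┃            
┃..................~~.....┃            
┃..................~~~....┃━━━━━━━━┓   
┃...................~~....┃        ┃   
┃............@............┃────────┨   
┃................┏━━━━━━━━━━━━━━━━━━━━━
┃................┃ TabContainer        
┃................┠─────────────────────
┃.......~........┃[report.csv]│ server.
┃........~~......┃─────────────────────
┃....♣..~~~......┃name,age,city        
┃....♣...........┃Hank Smith,54,London 
┗━━━━━━━━━━━━━━━━┃Ivy Clark,59,London  
   ┃  6        0 ┃Grace Clark,67,New Yo
   ┃  7        0 ┃Alice Brown,50,London
   ┃  8        0 ┃Ivy Jones,29,Berlin  
   ┃  9        0 ┃Eve Smith,34,New York
   ┃ 10        0 ┗━━━━━━━━━━━━━━━━━━━━━
   ┃ 11        0       0       0   ┃   
   ┗━━━━━━━━━━━━━━━━━━━━━━━━━━━━━━━┛   


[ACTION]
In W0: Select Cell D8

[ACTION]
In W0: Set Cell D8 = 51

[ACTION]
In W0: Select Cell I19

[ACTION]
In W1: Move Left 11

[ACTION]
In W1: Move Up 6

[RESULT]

┃                         ┃            
┃                         ┃            
┃       ..................┃            
┃       ..................┃━━━━━━━━┓   
┃       ..................┃        ┃   
┃       .....@............┃────────┨   
┃       .........┏━━━━━━━━━━━━━━━━━━━━━
┃       .........┃ TabContainer        
┃       .........┠─────────────────────
┃       .........┃[report.csv]│ server.
┃       .........┃─────────────────────
┃       .........┃name,age,city        
┃       .........┃Hank Smith,54,London 
┗━━━━━━━━━━━━━━━━┃Ivy Clark,59,London  
   ┃  6        0 ┃Grace Clark,67,New Yo
   ┃  7        0 ┃Alice Brown,50,London
   ┃  8        0 ┃Ivy Jones,29,Berlin  
   ┃  9        0 ┃Eve Smith,34,New York
   ┃ 10        0 ┗━━━━━━━━━━━━━━━━━━━━━
   ┃ 11        0       0       0   ┃   
   ┗━━━━━━━━━━━━━━━━━━━━━━━━━━━━━━━┛   


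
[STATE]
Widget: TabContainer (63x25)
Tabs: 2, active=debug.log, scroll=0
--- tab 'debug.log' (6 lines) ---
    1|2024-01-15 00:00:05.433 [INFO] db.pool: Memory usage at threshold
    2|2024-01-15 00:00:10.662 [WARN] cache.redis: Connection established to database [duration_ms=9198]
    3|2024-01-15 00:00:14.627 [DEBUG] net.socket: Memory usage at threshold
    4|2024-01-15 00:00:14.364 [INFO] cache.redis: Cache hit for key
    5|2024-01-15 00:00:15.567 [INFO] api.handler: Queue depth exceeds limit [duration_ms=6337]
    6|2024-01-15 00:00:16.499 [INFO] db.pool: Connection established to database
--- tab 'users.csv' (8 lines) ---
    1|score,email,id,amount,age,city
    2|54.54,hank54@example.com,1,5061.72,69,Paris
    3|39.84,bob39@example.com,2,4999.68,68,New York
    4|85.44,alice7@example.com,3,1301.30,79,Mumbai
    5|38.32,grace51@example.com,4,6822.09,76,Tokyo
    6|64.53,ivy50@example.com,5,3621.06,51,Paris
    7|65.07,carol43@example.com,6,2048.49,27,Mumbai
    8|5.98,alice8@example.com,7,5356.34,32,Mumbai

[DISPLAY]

[debug.log]│ users.csv                                         
───────────────────────────────────────────────────────────────
2024-01-15 00:00:05.433 [INFO] db.pool: Memory usage at thresho
2024-01-15 00:00:10.662 [WARN] cache.redis: Connection establis
2024-01-15 00:00:14.627 [DEBUG] net.socket: Memory usage at thr
2024-01-15 00:00:14.364 [INFO] cache.redis: Cache hit for key  
2024-01-15 00:00:15.567 [INFO] api.handler: Queue depth exceeds
2024-01-15 00:00:16.499 [INFO] db.pool: Connection established 
                                                               
                                                               
                                                               
                                                               
                                                               
                                                               
                                                               
                                                               
                                                               
                                                               
                                                               
                                                               
                                                               
                                                               
                                                               
                                                               
                                                               


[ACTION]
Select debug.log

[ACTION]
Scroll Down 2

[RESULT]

[debug.log]│ users.csv                                         
───────────────────────────────────────────────────────────────
2024-01-15 00:00:14.627 [DEBUG] net.socket: Memory usage at thr
2024-01-15 00:00:14.364 [INFO] cache.redis: Cache hit for key  
2024-01-15 00:00:15.567 [INFO] api.handler: Queue depth exceeds
2024-01-15 00:00:16.499 [INFO] db.pool: Connection established 
                                                               
                                                               
                                                               
                                                               
                                                               
                                                               
                                                               
                                                               
                                                               
                                                               
                                                               
                                                               
                                                               
                                                               
                                                               
                                                               
                                                               
                                                               
                                                               
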